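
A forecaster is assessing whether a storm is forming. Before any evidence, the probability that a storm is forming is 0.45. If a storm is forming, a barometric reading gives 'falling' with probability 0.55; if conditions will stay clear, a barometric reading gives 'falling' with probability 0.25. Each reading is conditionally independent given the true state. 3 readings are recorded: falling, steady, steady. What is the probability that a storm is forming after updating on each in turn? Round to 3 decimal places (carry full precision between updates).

After 'falling': P(storm) = 0.55·0.4500 / (0.55·0.4500 + 0.25·0.5500) ≈ 0.6429
After 'steady': P(storm) = 0.45·0.6429 / (0.45·0.6429 + 0.75·0.3571) ≈ 0.5192
After 'steady': P(storm) = 0.45·0.5192 / (0.45·0.5192 + 0.75·0.4808) ≈ 0.3932

0.393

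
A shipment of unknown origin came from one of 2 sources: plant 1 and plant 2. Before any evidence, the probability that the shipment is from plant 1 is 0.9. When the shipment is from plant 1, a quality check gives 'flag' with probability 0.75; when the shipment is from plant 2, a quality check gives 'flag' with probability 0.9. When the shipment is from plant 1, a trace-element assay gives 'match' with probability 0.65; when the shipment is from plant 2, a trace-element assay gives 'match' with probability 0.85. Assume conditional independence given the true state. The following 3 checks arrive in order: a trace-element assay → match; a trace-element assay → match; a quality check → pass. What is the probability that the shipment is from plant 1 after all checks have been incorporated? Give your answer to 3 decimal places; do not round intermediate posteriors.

0.929

Apply Bayes' rule sequentially, carrying P(plant 1) forward.
After a trace-element assay='match': P(plant 1) = 0.65·0.9000 / (0.65·0.9000 + 0.85·0.1000) ≈ 0.8731
After a trace-element assay='match': P(plant 1) = 0.65·0.8731 / (0.65·0.8731 + 0.85·0.1269) ≈ 0.8403
After a quality check='pass': P(plant 1) = 0.25·0.8403 / (0.25·0.8403 + 0.1·0.1597) ≈ 0.9294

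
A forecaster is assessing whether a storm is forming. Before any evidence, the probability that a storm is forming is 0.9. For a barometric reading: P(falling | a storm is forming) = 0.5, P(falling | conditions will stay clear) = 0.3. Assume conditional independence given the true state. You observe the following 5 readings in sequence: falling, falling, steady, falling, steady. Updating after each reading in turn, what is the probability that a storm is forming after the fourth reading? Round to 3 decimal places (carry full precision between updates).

Apply Bayes' rule sequentially, carrying P(storm) forward.
After 'falling': P(storm) = 0.5·0.9000 / (0.5·0.9000 + 0.3·0.1000) ≈ 0.9375
After 'falling': P(storm) = 0.5·0.9375 / (0.5·0.9375 + 0.3·0.0625) ≈ 0.9615
After 'steady': P(storm) = 0.5·0.9615 / (0.5·0.9615 + 0.7·0.0385) ≈ 0.9470
After 'falling': P(storm) = 0.5·0.9470 / (0.5·0.9470 + 0.3·0.0530) ≈ 0.9675

0.967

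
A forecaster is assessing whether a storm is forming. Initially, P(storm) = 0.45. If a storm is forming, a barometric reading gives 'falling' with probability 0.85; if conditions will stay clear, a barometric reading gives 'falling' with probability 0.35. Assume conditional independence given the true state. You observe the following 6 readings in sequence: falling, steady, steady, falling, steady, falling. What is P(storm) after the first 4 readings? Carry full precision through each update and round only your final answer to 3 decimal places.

0.204

After 'falling': P(storm) = 0.85·0.4500 / (0.85·0.4500 + 0.35·0.5500) ≈ 0.6652
After 'steady': P(storm) = 0.15·0.6652 / (0.15·0.6652 + 0.65·0.3348) ≈ 0.3144
After 'steady': P(storm) = 0.15·0.3144 / (0.15·0.3144 + 0.65·0.6856) ≈ 0.0957
After 'falling': P(storm) = 0.85·0.0957 / (0.85·0.0957 + 0.35·0.9043) ≈ 0.2044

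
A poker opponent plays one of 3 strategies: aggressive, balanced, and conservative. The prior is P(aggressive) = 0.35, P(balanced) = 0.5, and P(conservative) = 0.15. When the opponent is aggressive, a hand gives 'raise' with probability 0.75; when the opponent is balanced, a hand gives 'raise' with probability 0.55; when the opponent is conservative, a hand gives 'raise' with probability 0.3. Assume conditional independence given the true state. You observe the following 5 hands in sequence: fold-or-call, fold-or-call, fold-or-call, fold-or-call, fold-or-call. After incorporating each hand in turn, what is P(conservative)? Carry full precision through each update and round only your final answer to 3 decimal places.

0.725

Each posterior becomes the prior for the next update.
After 'fold-or-call': normaliser = 0.25·0.3500 + 0.45·0.5000 + 0.7·0.1500; P(aggressive) ≈ 0.2096, P(balanced) ≈ 0.5389, P(conservative) ≈ 0.2515
After 'fold-or-call': normaliser = 0.25·0.2096 + 0.45·0.5389 + 0.7·0.2515; P(aggressive) ≈ 0.1113, P(balanced) ≈ 0.5149, P(conservative) ≈ 0.3738
After 'fold-or-call': normaliser = 0.25·0.1113 + 0.45·0.5149 + 0.7·0.3738; P(aggressive) ≈ 0.0534, P(balanced) ≈ 0.4446, P(conservative) ≈ 0.5020
After 'fold-or-call': normaliser = 0.25·0.0534 + 0.45·0.4446 + 0.7·0.5020; P(aggressive) ≈ 0.0236, P(balanced) ≈ 0.3542, P(conservative) ≈ 0.6222
After 'fold-or-call': normaliser = 0.25·0.0236 + 0.45·0.3542 + 0.7·0.6222; P(aggressive) ≈ 0.0098, P(balanced) ≈ 0.2653, P(conservative) ≈ 0.7249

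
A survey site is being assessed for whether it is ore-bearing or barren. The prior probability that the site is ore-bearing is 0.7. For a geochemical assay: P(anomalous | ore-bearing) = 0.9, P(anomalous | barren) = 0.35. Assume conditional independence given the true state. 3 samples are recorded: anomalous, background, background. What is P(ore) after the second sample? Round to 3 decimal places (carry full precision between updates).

After 'anomalous': P(ore) = 0.9·0.7000 / (0.9·0.7000 + 0.35·0.3000) ≈ 0.8571
After 'background': P(ore) = 0.1·0.8571 / (0.1·0.8571 + 0.65·0.1429) ≈ 0.4800

0.480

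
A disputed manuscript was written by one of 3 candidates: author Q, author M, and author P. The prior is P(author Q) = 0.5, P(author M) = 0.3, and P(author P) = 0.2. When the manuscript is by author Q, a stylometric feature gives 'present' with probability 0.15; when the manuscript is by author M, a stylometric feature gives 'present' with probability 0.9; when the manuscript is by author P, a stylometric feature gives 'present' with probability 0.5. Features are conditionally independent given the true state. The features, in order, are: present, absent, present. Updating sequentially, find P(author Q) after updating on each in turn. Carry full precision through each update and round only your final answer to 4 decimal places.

0.1625

After 'present': normaliser = 0.15·0.5000 + 0.9·0.3000 + 0.5·0.2000; P(author Q) ≈ 0.1685, P(author M) ≈ 0.6067, P(author P) ≈ 0.2247
After 'absent': normaliser = 0.85·0.1685 + 0.1·0.6067 + 0.5·0.2247; P(author Q) ≈ 0.4529, P(author M) ≈ 0.1918, P(author P) ≈ 0.3552
After 'present': normaliser = 0.15·0.4529 + 0.9·0.1918 + 0.5·0.3552; P(author Q) ≈ 0.1625, P(author M) ≈ 0.4128, P(author P) ≈ 0.4247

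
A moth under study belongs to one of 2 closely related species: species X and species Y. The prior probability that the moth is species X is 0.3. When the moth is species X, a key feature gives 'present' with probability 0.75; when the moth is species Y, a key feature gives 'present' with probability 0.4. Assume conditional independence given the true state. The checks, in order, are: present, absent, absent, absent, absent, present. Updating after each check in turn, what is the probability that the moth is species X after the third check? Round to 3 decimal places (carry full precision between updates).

After 'present': P(species X) = 0.75·0.3000 / (0.75·0.3000 + 0.4·0.7000) ≈ 0.4455
After 'absent': P(species X) = 0.25·0.4455 / (0.25·0.4455 + 0.6·0.5545) ≈ 0.2508
After 'absent': P(species X) = 0.25·0.2508 / (0.25·0.2508 + 0.6·0.7492) ≈ 0.1224

0.122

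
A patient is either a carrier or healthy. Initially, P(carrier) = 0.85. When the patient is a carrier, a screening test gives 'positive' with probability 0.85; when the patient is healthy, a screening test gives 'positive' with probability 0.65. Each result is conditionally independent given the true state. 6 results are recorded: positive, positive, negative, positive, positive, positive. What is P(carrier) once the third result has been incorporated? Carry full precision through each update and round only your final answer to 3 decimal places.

0.806

After 'positive': P(carrier) = 0.85·0.8500 / (0.85·0.8500 + 0.65·0.1500) ≈ 0.8811
After 'positive': P(carrier) = 0.85·0.8811 / (0.85·0.8811 + 0.65·0.1189) ≈ 0.9065
After 'negative': P(carrier) = 0.15·0.9065 / (0.15·0.9065 + 0.35·0.0935) ≈ 0.8059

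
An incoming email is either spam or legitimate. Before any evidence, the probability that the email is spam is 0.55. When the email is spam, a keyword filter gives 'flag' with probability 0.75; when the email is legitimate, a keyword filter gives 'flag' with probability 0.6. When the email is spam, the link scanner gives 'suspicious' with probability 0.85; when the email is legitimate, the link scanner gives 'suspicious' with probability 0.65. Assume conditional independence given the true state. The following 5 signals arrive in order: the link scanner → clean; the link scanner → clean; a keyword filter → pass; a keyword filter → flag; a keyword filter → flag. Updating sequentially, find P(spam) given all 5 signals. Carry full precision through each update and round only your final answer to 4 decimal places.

0.1798

After the link scanner='clean': P(spam) = 0.15·0.5500 / (0.15·0.5500 + 0.35·0.4500) ≈ 0.3438
After the link scanner='clean': P(spam) = 0.15·0.3438 / (0.15·0.3438 + 0.35·0.6562) ≈ 0.1833
After a keyword filter='pass': P(spam) = 0.25·0.1833 / (0.25·0.1833 + 0.4·0.8167) ≈ 0.1230
After a keyword filter='flag': P(spam) = 0.75·0.1230 / (0.75·0.1230 + 0.6·0.8770) ≈ 0.1492
After a keyword filter='flag': P(spam) = 0.75·0.1492 / (0.75·0.1492 + 0.6·0.8508) ≈ 0.1798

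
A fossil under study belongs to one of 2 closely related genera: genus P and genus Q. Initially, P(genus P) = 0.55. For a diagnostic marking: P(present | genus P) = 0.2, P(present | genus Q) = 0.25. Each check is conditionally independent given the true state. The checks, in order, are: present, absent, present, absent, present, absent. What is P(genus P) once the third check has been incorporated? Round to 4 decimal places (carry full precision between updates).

0.4549

Each posterior becomes the prior for the next update.
After 'present': P(genus P) = 0.2·0.5500 / (0.2·0.5500 + 0.25·0.4500) ≈ 0.4944
After 'absent': P(genus P) = 0.8·0.4944 / (0.8·0.4944 + 0.75·0.5056) ≈ 0.5105
After 'present': P(genus P) = 0.2·0.5105 / (0.2·0.5105 + 0.25·0.4895) ≈ 0.4549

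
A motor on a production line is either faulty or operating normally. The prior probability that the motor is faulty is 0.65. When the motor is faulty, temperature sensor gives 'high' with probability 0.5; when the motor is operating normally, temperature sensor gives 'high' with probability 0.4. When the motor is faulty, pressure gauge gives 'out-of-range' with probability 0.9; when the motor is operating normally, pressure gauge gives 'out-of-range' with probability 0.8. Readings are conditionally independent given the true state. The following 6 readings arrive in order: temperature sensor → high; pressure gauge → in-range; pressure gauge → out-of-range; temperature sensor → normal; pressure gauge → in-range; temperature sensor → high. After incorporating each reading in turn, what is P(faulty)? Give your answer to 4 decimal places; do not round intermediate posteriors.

Each posterior becomes the prior for the next update.
After temperature sensor='high': P(faulty) = 0.5·0.6500 / (0.5·0.6500 + 0.4·0.3500) ≈ 0.6989
After pressure gauge='in-range': P(faulty) = 0.1·0.6989 / (0.1·0.6989 + 0.2·0.3011) ≈ 0.5372
After pressure gauge='out-of-range': P(faulty) = 0.9·0.5372 / (0.9·0.5372 + 0.8·0.4628) ≈ 0.5663
After temperature sensor='normal': P(faulty) = 0.5·0.5663 / (0.5·0.5663 + 0.6·0.4337) ≈ 0.5211
After pressure gauge='in-range': P(faulty) = 0.1·0.5211 / (0.1·0.5211 + 0.2·0.4789) ≈ 0.3524
After temperature sensor='high': P(faulty) = 0.5·0.3524 / (0.5·0.3524 + 0.4·0.6476) ≈ 0.4048

0.4048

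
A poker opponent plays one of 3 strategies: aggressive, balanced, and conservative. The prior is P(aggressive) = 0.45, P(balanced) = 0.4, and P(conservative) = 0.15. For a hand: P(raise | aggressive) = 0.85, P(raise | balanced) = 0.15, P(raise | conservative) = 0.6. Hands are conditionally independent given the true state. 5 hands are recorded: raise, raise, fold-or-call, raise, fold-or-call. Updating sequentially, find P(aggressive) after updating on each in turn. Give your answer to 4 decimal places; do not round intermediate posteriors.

0.5024

After 'raise': normaliser = 0.85·0.4500 + 0.15·0.4000 + 0.6·0.1500; P(aggressive) ≈ 0.7183, P(balanced) ≈ 0.1127, P(conservative) ≈ 0.1690
After 'raise': normaliser = 0.85·0.7183 + 0.15·0.1127 + 0.6·0.1690; P(aggressive) ≈ 0.8377, P(balanced) ≈ 0.0232, P(conservative) ≈ 0.1391
After 'fold-or-call': normaliser = 0.15·0.8377 + 0.85·0.0232 + 0.4·0.1391; P(aggressive) ≈ 0.6251, P(balanced) ≈ 0.0981, P(conservative) ≈ 0.2769
After 'raise': normaliser = 0.85·0.6251 + 0.15·0.0981 + 0.6·0.2769; P(aggressive) ≈ 0.7461, P(balanced) ≈ 0.0207, P(conservative) ≈ 0.2333
After 'fold-or-call': normaliser = 0.15·0.7461 + 0.85·0.0207 + 0.4·0.2333; P(aggressive) ≈ 0.5024, P(balanced) ≈ 0.0788, P(conservative) ≈ 0.4188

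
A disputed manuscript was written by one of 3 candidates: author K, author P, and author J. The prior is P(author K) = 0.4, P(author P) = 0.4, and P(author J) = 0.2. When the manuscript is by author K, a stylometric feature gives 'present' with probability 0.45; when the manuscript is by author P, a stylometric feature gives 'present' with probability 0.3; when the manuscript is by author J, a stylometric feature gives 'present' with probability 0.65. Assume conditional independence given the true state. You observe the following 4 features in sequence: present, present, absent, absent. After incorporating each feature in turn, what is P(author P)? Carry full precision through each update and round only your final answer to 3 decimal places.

After 'present': normaliser = 0.45·0.4000 + 0.3·0.4000 + 0.65·0.2000; P(author K) ≈ 0.4186, P(author P) ≈ 0.2791, P(author J) ≈ 0.3023
After 'present': normaliser = 0.45·0.4186 + 0.3·0.2791 + 0.65·0.3023; P(author K) ≈ 0.4020, P(author P) ≈ 0.1787, P(author J) ≈ 0.4194
After 'absent': normaliser = 0.55·0.4020 + 0.7·0.1787 + 0.35·0.4194; P(author K) ≈ 0.4485, P(author P) ≈ 0.2537, P(author J) ≈ 0.2978
After 'absent': normaliser = 0.55·0.4485 + 0.7·0.2537 + 0.35·0.2978; P(author K) ≈ 0.4668, P(author P) ≈ 0.3360, P(author J) ≈ 0.1972

0.336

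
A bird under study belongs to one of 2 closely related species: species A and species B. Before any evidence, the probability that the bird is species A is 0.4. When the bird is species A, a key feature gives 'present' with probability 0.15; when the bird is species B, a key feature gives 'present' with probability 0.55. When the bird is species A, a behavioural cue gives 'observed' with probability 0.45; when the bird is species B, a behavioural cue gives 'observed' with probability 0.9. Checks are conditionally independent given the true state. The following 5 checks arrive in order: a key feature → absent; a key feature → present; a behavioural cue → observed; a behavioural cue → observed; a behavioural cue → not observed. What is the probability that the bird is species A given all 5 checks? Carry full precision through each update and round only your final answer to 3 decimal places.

Apply Bayes' rule sequentially, carrying P(species A) forward.
After a key feature='absent': P(species A) = 0.85·0.4000 / (0.85·0.4000 + 0.45·0.6000) ≈ 0.5574
After a key feature='present': P(species A) = 0.15·0.5574 / (0.15·0.5574 + 0.55·0.4426) ≈ 0.2556
After a behavioural cue='observed': P(species A) = 0.45·0.2556 / (0.45·0.2556 + 0.9·0.7444) ≈ 0.1466
After a behavioural cue='observed': P(species A) = 0.45·0.1466 / (0.45·0.1466 + 0.9·0.8534) ≈ 0.0791
After a behavioural cue='not observed': P(species A) = 0.55·0.0791 / (0.55·0.0791 + 0.1·0.9209) ≈ 0.3208

0.321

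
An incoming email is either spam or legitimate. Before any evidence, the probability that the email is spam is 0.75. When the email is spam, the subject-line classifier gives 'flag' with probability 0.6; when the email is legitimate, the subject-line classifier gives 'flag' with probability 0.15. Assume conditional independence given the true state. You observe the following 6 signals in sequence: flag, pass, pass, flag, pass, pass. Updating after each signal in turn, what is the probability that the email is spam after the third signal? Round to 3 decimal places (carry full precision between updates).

Each posterior becomes the prior for the next update.
After 'flag': P(spam) = 0.6·0.7500 / (0.6·0.7500 + 0.15·0.2500) ≈ 0.9231
After 'pass': P(spam) = 0.4·0.9231 / (0.4·0.9231 + 0.85·0.0769) ≈ 0.8496
After 'pass': P(spam) = 0.4·0.8496 / (0.4·0.8496 + 0.85·0.1504) ≈ 0.7266

0.727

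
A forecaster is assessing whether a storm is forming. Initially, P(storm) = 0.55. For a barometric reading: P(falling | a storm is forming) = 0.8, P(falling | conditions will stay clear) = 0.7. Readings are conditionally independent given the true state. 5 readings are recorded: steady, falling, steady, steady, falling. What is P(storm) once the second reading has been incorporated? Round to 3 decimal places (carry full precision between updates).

0.482

After 'steady': P(storm) = 0.2·0.5500 / (0.2·0.5500 + 0.3·0.4500) ≈ 0.4490
After 'falling': P(storm) = 0.8·0.4490 / (0.8·0.4490 + 0.7·0.5510) ≈ 0.4822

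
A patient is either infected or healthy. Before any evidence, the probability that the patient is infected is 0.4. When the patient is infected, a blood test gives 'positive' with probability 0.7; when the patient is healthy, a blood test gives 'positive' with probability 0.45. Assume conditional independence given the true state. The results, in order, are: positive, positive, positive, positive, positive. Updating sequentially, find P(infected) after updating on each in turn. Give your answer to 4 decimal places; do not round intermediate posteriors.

After 'positive': P(infected) = 0.7·0.4000 / (0.7·0.4000 + 0.45·0.6000) ≈ 0.5091
After 'positive': P(infected) = 0.7·0.5091 / (0.7·0.5091 + 0.45·0.4909) ≈ 0.6173
After 'positive': P(infected) = 0.7·0.6173 / (0.7·0.6173 + 0.45·0.3827) ≈ 0.7150
After 'positive': P(infected) = 0.7·0.7150 / (0.7·0.7150 + 0.45·0.2850) ≈ 0.7961
After 'positive': P(infected) = 0.7·0.7961 / (0.7·0.7961 + 0.45·0.2039) ≈ 0.8586

0.8586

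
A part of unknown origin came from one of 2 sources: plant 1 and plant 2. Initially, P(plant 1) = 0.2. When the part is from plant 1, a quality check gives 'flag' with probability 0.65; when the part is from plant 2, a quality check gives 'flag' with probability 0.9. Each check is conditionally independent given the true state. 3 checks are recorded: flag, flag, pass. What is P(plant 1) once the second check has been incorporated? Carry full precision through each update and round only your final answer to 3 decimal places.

0.115

After 'flag': P(plant 1) = 0.65·0.2000 / (0.65·0.2000 + 0.9·0.8000) ≈ 0.1529
After 'flag': P(plant 1) = 0.65·0.1529 / (0.65·0.1529 + 0.9·0.8471) ≈ 0.1154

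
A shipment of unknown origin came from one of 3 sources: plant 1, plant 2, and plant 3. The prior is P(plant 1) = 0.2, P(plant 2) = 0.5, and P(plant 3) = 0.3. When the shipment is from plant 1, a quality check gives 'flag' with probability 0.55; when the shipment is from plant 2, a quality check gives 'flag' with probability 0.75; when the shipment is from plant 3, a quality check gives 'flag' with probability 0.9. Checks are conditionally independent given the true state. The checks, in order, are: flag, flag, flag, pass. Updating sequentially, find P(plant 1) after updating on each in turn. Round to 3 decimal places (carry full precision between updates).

0.167

After 'flag': normaliser = 0.55·0.2000 + 0.75·0.5000 + 0.9·0.3000; P(plant 1) ≈ 0.1457, P(plant 2) ≈ 0.4967, P(plant 3) ≈ 0.3576
After 'flag': normaliser = 0.55·0.1457 + 0.75·0.4967 + 0.9·0.3576; P(plant 1) ≈ 0.1035, P(plant 2) ≈ 0.4810, P(plant 3) ≈ 0.4156
After 'flag': normaliser = 0.55·0.1035 + 0.75·0.4810 + 0.9·0.4156; P(plant 1) ≈ 0.0719, P(plant 2) ≈ 0.4557, P(plant 3) ≈ 0.4724
After 'pass': normaliser = 0.45·0.0719 + 0.25·0.4557 + 0.1·0.4724; P(plant 1) ≈ 0.1672, P(plant 2) ≈ 0.5887, P(plant 3) ≈ 0.2441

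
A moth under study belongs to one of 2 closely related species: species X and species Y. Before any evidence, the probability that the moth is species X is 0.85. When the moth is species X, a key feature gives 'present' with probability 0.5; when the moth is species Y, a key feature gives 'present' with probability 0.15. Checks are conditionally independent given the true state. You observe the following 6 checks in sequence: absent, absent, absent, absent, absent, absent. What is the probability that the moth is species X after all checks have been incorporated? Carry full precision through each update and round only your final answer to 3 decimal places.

After 'absent': P(species X) = 0.5·0.8500 / (0.5·0.8500 + 0.85·0.1500) ≈ 0.7692
After 'absent': P(species X) = 0.5·0.7692 / (0.5·0.7692 + 0.85·0.2308) ≈ 0.6623
After 'absent': P(species X) = 0.5·0.6623 / (0.5·0.6623 + 0.85·0.3377) ≈ 0.5356
After 'absent': P(species X) = 0.5·0.5356 / (0.5·0.5356 + 0.85·0.4644) ≈ 0.4042
After 'absent': P(species X) = 0.5·0.4042 / (0.5·0.4042 + 0.85·0.5958) ≈ 0.2853
After 'absent': P(species X) = 0.5·0.2853 / (0.5·0.2853 + 0.85·0.7147) ≈ 0.1901

0.190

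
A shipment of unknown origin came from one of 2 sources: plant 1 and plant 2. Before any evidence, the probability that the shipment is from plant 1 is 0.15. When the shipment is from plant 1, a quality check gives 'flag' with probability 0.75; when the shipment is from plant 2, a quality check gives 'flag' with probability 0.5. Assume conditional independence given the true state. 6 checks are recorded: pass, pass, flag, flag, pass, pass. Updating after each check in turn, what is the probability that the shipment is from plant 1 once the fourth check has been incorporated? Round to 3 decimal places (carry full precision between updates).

0.090

After 'pass': P(plant 1) = 0.25·0.1500 / (0.25·0.1500 + 0.5·0.8500) ≈ 0.0811
After 'pass': P(plant 1) = 0.25·0.0811 / (0.25·0.0811 + 0.5·0.9189) ≈ 0.0423
After 'flag': P(plant 1) = 0.75·0.0423 / (0.75·0.0423 + 0.5·0.9577) ≈ 0.0621
After 'flag': P(plant 1) = 0.75·0.0621 / (0.75·0.0621 + 0.5·0.9379) ≈ 0.0903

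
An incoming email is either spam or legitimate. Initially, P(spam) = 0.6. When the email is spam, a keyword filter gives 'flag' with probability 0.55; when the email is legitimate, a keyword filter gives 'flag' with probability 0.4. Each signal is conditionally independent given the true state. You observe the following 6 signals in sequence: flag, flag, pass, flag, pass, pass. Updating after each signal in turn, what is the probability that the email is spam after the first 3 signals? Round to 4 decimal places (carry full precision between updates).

After 'flag': P(spam) = 0.55·0.6000 / (0.55·0.6000 + 0.4·0.4000) ≈ 0.6735
After 'flag': P(spam) = 0.55·0.6735 / (0.55·0.6735 + 0.4·0.3265) ≈ 0.7393
After 'pass': P(spam) = 0.45·0.7393 / (0.45·0.7393 + 0.6·0.2607) ≈ 0.6802

0.6802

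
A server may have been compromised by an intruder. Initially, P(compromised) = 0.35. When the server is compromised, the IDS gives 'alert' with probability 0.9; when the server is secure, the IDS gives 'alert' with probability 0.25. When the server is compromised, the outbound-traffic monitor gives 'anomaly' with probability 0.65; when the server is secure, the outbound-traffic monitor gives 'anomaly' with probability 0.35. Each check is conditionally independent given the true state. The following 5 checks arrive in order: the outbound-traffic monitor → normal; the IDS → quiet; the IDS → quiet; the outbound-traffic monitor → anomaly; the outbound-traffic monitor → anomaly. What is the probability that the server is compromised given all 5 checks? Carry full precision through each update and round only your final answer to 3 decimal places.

0.017

After the outbound-traffic monitor='normal': P(compromised) = 0.35·0.3500 / (0.35·0.3500 + 0.65·0.6500) ≈ 0.2248
After the IDS='quiet': P(compromised) = 0.1·0.2248 / (0.1·0.2248 + 0.75·0.7752) ≈ 0.0372
After the IDS='quiet': P(compromised) = 0.1·0.0372 / (0.1·0.0372 + 0.75·0.9628) ≈ 0.0051
After the outbound-traffic monitor='anomaly': P(compromised) = 0.65·0.0051 / (0.65·0.0051 + 0.35·0.9949) ≈ 0.0095
After the outbound-traffic monitor='anomaly': P(compromised) = 0.65·0.0095 / (0.65·0.0095 + 0.35·0.9905) ≈ 0.0175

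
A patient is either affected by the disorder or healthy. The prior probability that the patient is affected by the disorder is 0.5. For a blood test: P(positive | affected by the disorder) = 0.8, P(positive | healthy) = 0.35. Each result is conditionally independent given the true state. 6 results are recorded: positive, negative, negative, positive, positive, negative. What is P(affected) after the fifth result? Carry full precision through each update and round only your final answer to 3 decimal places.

After 'positive': P(affected) = 0.8·0.5000 / (0.8·0.5000 + 0.35·0.5000) ≈ 0.6957
After 'negative': P(affected) = 0.2·0.6957 / (0.2·0.6957 + 0.65·0.3043) ≈ 0.4129
After 'negative': P(affected) = 0.2·0.4129 / (0.2·0.4129 + 0.65·0.5871) ≈ 0.1779
After 'positive': P(affected) = 0.8·0.1779 / (0.8·0.1779 + 0.35·0.8221) ≈ 0.3309
After 'positive': P(affected) = 0.8·0.3309 / (0.8·0.3309 + 0.35·0.6691) ≈ 0.5306

0.531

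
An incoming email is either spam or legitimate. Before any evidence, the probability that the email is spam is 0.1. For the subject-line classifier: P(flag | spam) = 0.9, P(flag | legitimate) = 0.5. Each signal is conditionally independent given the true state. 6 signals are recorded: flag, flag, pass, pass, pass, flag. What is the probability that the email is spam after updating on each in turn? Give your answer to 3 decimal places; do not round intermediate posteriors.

After 'flag': P(spam) = 0.9·0.1000 / (0.9·0.1000 + 0.5·0.9000) ≈ 0.1667
After 'flag': P(spam) = 0.9·0.1667 / (0.9·0.1667 + 0.5·0.8333) ≈ 0.2647
After 'pass': P(spam) = 0.1·0.2647 / (0.1·0.2647 + 0.5·0.7353) ≈ 0.0672
After 'pass': P(spam) = 0.1·0.0672 / (0.1·0.0672 + 0.5·0.9328) ≈ 0.0142
After 'pass': P(spam) = 0.1·0.0142 / (0.1·0.0142 + 0.5·0.9858) ≈ 0.0029
After 'flag': P(spam) = 0.9·0.0029 / (0.9·0.0029 + 0.5·0.9971) ≈ 0.0052

0.005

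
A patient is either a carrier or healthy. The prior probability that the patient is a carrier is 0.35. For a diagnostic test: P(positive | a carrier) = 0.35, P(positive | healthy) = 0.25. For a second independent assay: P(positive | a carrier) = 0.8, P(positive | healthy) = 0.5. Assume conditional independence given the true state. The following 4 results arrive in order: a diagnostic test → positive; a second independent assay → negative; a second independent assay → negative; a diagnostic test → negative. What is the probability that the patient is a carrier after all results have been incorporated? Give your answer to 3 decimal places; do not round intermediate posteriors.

0.095

After a diagnostic test='positive': P(carrier) = 0.35·0.3500 / (0.35·0.3500 + 0.25·0.6500) ≈ 0.4298
After a second independent assay='negative': P(carrier) = 0.2·0.4298 / (0.2·0.4298 + 0.5·0.5702) ≈ 0.2317
After a second independent assay='negative': P(carrier) = 0.2·0.2317 / (0.2·0.2317 + 0.5·0.7683) ≈ 0.1076
After a diagnostic test='negative': P(carrier) = 0.65·0.1076 / (0.65·0.1076 + 0.75·0.8924) ≈ 0.0946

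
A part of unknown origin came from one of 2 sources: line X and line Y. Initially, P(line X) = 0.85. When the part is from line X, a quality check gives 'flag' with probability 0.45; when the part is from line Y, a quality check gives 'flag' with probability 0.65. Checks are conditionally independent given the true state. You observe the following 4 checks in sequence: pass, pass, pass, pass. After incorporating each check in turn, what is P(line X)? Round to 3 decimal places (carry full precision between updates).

After 'pass': P(line X) = 0.55·0.8500 / (0.55·0.8500 + 0.35·0.1500) ≈ 0.8990
After 'pass': P(line X) = 0.55·0.8990 / (0.55·0.8990 + 0.35·0.1010) ≈ 0.9333
After 'pass': P(line X) = 0.55·0.9333 / (0.55·0.9333 + 0.35·0.0667) ≈ 0.9565
After 'pass': P(line X) = 0.55·0.9565 / (0.55·0.9565 + 0.35·0.0435) ≈ 0.9719

0.972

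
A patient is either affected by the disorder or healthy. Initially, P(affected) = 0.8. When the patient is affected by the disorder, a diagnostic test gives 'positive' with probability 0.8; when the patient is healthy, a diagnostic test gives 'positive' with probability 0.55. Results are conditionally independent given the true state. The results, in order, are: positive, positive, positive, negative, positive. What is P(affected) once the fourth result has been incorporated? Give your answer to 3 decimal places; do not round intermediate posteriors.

0.845

After 'positive': P(affected) = 0.8·0.8000 / (0.8·0.8000 + 0.55·0.2000) ≈ 0.8533
After 'positive': P(affected) = 0.8·0.8533 / (0.8·0.8533 + 0.55·0.1467) ≈ 0.8943
After 'positive': P(affected) = 0.8·0.8943 / (0.8·0.8943 + 0.55·0.1057) ≈ 0.9249
After 'negative': P(affected) = 0.2·0.9249 / (0.2·0.9249 + 0.45·0.0751) ≈ 0.8455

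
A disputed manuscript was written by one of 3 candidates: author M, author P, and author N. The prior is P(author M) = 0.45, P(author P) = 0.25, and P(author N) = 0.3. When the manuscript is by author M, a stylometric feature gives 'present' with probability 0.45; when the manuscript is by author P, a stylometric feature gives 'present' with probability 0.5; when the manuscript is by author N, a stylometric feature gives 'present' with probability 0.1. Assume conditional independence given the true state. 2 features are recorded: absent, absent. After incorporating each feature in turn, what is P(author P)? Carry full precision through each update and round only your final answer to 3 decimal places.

0.142

Apply Bayes' rule sequentially, carrying P(author P) forward.
After 'absent': normaliser = 0.55·0.4500 + 0.5·0.2500 + 0.9·0.3000; P(author M) ≈ 0.3852, P(author P) ≈ 0.1946, P(author N) ≈ 0.4202
After 'absent': normaliser = 0.55·0.3852 + 0.5·0.1946 + 0.9·0.4202; P(author M) ≈ 0.3082, P(author P) ≈ 0.1415, P(author N) ≈ 0.5502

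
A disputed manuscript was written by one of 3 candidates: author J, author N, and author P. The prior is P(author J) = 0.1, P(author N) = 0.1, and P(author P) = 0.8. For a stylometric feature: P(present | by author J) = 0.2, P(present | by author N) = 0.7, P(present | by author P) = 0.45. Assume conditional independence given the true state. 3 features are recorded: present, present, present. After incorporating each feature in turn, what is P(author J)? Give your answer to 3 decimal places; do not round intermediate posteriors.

After 'present': normaliser = 0.2·0.1000 + 0.7·0.1000 + 0.45·0.8000; P(author J) ≈ 0.0444, P(author N) ≈ 0.1556, P(author P) ≈ 0.8000
After 'present': normaliser = 0.2·0.0444 + 0.7·0.1556 + 0.45·0.8000; P(author J) ≈ 0.0186, P(author N) ≈ 0.2279, P(author P) ≈ 0.7535
After 'present': normaliser = 0.2·0.0186 + 0.7·0.2279 + 0.45·0.7535; P(author J) ≈ 0.0074, P(author N) ≈ 0.3176, P(author P) ≈ 0.6750

0.007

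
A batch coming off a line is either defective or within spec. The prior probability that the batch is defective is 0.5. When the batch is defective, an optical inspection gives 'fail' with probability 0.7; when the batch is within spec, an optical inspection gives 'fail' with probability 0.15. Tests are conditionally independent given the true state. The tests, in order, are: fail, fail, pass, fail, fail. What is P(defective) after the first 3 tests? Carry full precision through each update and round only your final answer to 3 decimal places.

Each posterior becomes the prior for the next update.
After 'fail': P(defective) = 0.7·0.5000 / (0.7·0.5000 + 0.15·0.5000) ≈ 0.8235
After 'fail': P(defective) = 0.7·0.8235 / (0.7·0.8235 + 0.15·0.1765) ≈ 0.9561
After 'pass': P(defective) = 0.3·0.9561 / (0.3·0.9561 + 0.85·0.0439) ≈ 0.8849

0.885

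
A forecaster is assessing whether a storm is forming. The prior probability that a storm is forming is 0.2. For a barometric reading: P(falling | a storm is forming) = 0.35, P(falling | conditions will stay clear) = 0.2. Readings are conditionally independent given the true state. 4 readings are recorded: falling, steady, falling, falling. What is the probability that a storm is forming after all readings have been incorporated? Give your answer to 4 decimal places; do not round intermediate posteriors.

Apply Bayes' rule sequentially, carrying P(storm) forward.
After 'falling': P(storm) = 0.35·0.2000 / (0.35·0.2000 + 0.2·0.8000) ≈ 0.3043
After 'steady': P(storm) = 0.65·0.3043 / (0.65·0.3043 + 0.8·0.6957) ≈ 0.2622
After 'falling': P(storm) = 0.35·0.2622 / (0.35·0.2622 + 0.2·0.7378) ≈ 0.3835
After 'falling': P(storm) = 0.35·0.3835 / (0.35·0.3835 + 0.2·0.6165) ≈ 0.5212

0.5212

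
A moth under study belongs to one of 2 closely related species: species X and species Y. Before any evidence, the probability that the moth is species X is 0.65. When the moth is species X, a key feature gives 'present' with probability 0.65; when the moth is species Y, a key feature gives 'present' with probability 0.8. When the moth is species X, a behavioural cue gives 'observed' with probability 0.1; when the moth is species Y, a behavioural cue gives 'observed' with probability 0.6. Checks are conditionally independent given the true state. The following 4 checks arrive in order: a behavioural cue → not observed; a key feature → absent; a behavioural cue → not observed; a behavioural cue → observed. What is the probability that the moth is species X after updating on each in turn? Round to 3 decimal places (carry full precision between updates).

0.733

Each posterior becomes the prior for the next update.
After a behavioural cue='not observed': P(species X) = 0.9·0.6500 / (0.9·0.6500 + 0.4·0.3500) ≈ 0.8069
After a key feature='absent': P(species X) = 0.35·0.8069 / (0.35·0.8069 + 0.2·0.1931) ≈ 0.8797
After a behavioural cue='not observed': P(species X) = 0.9·0.8797 / (0.9·0.8797 + 0.4·0.1203) ≈ 0.9427
After a behavioural cue='observed': P(species X) = 0.1·0.9427 / (0.1·0.9427 + 0.6·0.0573) ≈ 0.7328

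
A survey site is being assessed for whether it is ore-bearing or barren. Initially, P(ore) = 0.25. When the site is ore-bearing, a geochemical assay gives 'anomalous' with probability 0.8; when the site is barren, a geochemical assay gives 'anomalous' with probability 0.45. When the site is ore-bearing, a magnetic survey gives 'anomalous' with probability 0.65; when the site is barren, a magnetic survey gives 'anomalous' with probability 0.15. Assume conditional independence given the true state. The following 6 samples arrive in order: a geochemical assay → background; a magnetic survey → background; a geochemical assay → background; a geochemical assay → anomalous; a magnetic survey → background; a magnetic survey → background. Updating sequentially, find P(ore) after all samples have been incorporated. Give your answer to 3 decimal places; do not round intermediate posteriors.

0.005

After a geochemical assay='background': P(ore) = 0.2·0.2500 / (0.2·0.2500 + 0.55·0.7500) ≈ 0.1081
After a magnetic survey='background': P(ore) = 0.35·0.1081 / (0.35·0.1081 + 0.85·0.8919) ≈ 0.0475
After a geochemical assay='background': P(ore) = 0.2·0.0475 / (0.2·0.0475 + 0.55·0.9525) ≈ 0.0178
After a geochemical assay='anomalous': P(ore) = 0.8·0.0178 / (0.8·0.0178 + 0.45·0.9822) ≈ 0.0313
After a magnetic survey='background': P(ore) = 0.35·0.0313 / (0.35·0.0313 + 0.85·0.9687) ≈ 0.0131
After a magnetic survey='background': P(ore) = 0.35·0.0131 / (0.35·0.0131 + 0.85·0.9869) ≈ 0.0054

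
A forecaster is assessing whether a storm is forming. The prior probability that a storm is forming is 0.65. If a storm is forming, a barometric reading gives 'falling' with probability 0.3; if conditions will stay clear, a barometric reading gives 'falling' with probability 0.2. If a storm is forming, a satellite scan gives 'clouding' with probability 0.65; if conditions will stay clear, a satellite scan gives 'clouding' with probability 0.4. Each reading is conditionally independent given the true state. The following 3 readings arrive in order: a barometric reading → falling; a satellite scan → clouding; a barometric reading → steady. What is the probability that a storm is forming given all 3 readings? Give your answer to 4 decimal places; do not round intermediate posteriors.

After a barometric reading='falling': P(storm) = 0.3·0.6500 / (0.3·0.6500 + 0.2·0.3500) ≈ 0.7358
After a satellite scan='clouding': P(storm) = 0.65·0.7358 / (0.65·0.7358 + 0.4·0.2642) ≈ 0.8191
After a barometric reading='steady': P(storm) = 0.7·0.8191 / (0.7·0.8191 + 0.8·0.1809) ≈ 0.7984

0.7984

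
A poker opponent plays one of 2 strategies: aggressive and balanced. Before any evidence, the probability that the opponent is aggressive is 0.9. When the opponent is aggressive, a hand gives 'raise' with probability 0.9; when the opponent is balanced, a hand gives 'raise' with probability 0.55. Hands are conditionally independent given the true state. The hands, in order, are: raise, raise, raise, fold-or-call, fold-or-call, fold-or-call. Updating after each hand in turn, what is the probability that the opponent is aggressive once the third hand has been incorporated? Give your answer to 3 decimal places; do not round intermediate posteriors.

After 'raise': P(aggressive) = 0.9·0.9000 / (0.9·0.9000 + 0.55·0.1000) ≈ 0.9364
After 'raise': P(aggressive) = 0.9·0.9364 / (0.9·0.9364 + 0.55·0.0636) ≈ 0.9602
After 'raise': P(aggressive) = 0.9·0.9602 / (0.9·0.9602 + 0.55·0.0398) ≈ 0.9753

0.975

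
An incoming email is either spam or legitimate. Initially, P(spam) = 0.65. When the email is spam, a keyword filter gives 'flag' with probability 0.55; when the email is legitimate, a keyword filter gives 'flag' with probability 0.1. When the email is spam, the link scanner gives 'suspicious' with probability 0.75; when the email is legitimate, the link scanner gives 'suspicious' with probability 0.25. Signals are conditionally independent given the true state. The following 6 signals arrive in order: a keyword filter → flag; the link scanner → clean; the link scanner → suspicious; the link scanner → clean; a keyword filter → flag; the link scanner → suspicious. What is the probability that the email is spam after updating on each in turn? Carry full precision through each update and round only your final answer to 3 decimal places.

0.983

Apply Bayes' rule sequentially, carrying P(spam) forward.
After a keyword filter='flag': P(spam) = 0.55·0.6500 / (0.55·0.6500 + 0.1·0.3500) ≈ 0.9108
After the link scanner='clean': P(spam) = 0.25·0.9108 / (0.25·0.9108 + 0.75·0.0892) ≈ 0.7730
After the link scanner='suspicious': P(spam) = 0.75·0.7730 / (0.75·0.7730 + 0.25·0.2270) ≈ 0.9108
After the link scanner='clean': P(spam) = 0.25·0.9108 / (0.25·0.9108 + 0.75·0.0892) ≈ 0.7730
After a keyword filter='flag': P(spam) = 0.55·0.7730 / (0.55·0.7730 + 0.1·0.2270) ≈ 0.9493
After the link scanner='suspicious': P(spam) = 0.75·0.9493 / (0.75·0.9493 + 0.25·0.0507) ≈ 0.9825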